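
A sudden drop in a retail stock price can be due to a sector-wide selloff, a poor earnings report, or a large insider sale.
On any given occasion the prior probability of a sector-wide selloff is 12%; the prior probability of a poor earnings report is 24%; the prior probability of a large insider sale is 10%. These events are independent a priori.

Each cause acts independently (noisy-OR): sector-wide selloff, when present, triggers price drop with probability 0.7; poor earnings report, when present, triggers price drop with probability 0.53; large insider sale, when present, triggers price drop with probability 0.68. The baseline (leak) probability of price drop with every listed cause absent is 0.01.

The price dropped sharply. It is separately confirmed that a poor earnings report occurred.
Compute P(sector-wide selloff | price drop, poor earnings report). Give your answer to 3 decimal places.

P(sector-wide selloff | price drop, poor earnings report) ≈ 0.173

Under noisy-OR, P(price drop | causes) = 1 − (1−0.01)·∏(1−qᵢ) over the active causes.
By total probability over the 4 (sector-wide selloff, large insider sale) configurations:
  P(price drop | poor earnings report) = 0.5347·0.88·0.9 + 0.851104·0.88·0.1 + 0.86041·0.12·0.9 + 0.955331·0.12·0.1
        = 0.423482 + 0.074897 + 0.092924 + 0.011464 = 0.602767
Configurations with sector-wide selloff contribute 0.104388, so
  P(sector-wide selloff | price drop, poor earnings report) = 0.104388 / 0.602767 ≈ 0.173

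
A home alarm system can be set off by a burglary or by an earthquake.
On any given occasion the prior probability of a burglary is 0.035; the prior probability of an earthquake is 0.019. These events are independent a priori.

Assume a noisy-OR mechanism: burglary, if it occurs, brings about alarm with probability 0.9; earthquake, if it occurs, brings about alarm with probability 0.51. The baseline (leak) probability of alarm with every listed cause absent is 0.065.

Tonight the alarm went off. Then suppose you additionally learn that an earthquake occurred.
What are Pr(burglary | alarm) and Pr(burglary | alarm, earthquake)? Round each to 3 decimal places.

Pr(burglary | alarm) ≈ 0.308; Pr(burglary | alarm, earthquake) ≈ 0.060

Under noisy-OR, P(alarm | causes) = 1 − (1−0.065)·∏(1−qᵢ) over the active causes.
By total probability over the 4 (burglary, earthquake) configurations:
  P(alarm) = 0.065×0.965×0.981 + 0.54185×0.965×0.019 + 0.9065×0.035×0.981 + 0.954185×0.035×0.019
        = 0.061533 + 0.009935 + 0.031125 + 0.000635 = 0.103228
Configurations with burglary contribute 0.031760, so
  P(burglary | alarm) = 0.031760 / 0.103228 ≈ 0.308

Now also conditioning on earthquake=true:
By total probability over both values of burglary:
  P(alarm | earthquake) = 0.54185*0.965 + 0.954185*0.035
        = 0.522885 + 0.033396 = 0.556281
The terms with burglary present sum to 0.033396, so
  P(burglary | alarm, earthquake) = 0.033396 / 0.556281 ≈ 0.060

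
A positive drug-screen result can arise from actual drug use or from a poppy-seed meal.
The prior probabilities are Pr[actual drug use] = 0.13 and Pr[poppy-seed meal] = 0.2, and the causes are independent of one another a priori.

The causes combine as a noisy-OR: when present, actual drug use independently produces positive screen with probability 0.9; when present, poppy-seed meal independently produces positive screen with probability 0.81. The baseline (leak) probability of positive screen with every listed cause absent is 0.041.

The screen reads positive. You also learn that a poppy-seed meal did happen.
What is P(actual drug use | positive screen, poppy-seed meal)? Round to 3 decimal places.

P(actual drug use | positive screen, poppy-seed meal) ≈ 0.152

Under noisy-OR, P(positive screen | causes) = 1 − (1−0.041)·∏(1−qᵢ) over the active causes.
Numerator (weight on configurations with actual drug use): 0.981779·0.13 = 0.127631
The normalizing constant is 0.81779·0.87 + 0.981779·0.13 = 0.839108
Posterior = 0.127631 / 0.839108 ≈ 0.152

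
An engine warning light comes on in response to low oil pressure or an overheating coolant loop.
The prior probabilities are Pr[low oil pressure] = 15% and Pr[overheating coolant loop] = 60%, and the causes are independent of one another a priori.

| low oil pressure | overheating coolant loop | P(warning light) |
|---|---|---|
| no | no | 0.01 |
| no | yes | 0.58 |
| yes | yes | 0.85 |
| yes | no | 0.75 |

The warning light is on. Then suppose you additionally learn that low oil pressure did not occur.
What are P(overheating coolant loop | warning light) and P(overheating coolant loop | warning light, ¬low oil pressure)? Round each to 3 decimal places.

Enumerate the 4 (low oil pressure, overheating coolant loop) configurations and weight by the priors:
  P(warning light) = 0.01·0.85·0.4 + 0.58·0.85·0.6 + 0.75·0.15·0.4 + 0.85·0.15·0.6
        = 0.003400 + 0.295800 + 0.045000 + 0.076500 = 0.420700
Keeping only the overheating coolant loop-present terms gives 0.372300, so
  P(overheating coolant loop | warning light) = 0.372300 / 0.420700 ≈ 0.885

Now condition on the additional information:
Weight on overheating coolant loop=true, given the evidence: 0.58*0.6 = 0.348000
Normalizer over all consistent configurations: 0.01*0.4 + 0.58*0.6 = 0.352000
P(overheating coolant loop | warning light, ¬low oil pressure) = 0.348000/0.352000 ≈ 0.989

P(overheating coolant loop | warning light) ≈ 0.885; P(overheating coolant loop | warning light, ¬low oil pressure) ≈ 0.989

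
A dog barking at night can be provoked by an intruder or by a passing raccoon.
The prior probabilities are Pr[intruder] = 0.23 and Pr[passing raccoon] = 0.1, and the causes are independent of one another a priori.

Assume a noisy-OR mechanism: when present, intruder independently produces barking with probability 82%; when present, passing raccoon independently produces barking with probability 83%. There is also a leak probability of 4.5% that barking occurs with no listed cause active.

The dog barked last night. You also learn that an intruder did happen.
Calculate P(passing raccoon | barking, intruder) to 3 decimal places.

P(passing raccoon | barking, intruder) ≈ 0.115

Under noisy-OR, P(barking | causes) = 1 − (1−0.045)·∏(1−qᵢ) over the active causes.
P(barking | intruder) = 0.8281×0.9 + 0.970777×0.1 = 0.745290 + 0.097078 = 0.842368
The passing raccoon-present share is 0.970777×0.1 = 0.097078.
Hence the posterior is 0.097078/0.842368 ≈ 0.115.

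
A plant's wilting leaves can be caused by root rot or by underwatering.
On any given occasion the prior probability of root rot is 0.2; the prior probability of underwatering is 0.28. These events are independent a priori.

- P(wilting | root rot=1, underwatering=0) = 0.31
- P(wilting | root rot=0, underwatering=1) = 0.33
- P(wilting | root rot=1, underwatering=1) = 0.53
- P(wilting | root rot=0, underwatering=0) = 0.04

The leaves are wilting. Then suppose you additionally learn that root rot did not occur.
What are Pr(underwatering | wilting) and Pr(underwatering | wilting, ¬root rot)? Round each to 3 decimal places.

Numerator (weight on configurations with underwatering): 0.073920 + 0.029680 = 0.103600
Denominator P(wilting): 0.04×0.8×0.72 + 0.33×0.8×0.28 + 0.31×0.2×0.72 + 0.53×0.2×0.28 = 0.171280
Posterior = 0.103600 / 0.171280 ≈ 0.605

With the extra evidence:
For the numerator, keep only underwatering=true terms: 0.33×0.28 = 0.092400
Normalizer over all consistent configurations: 0.04×0.72 + 0.33×0.28 = 0.121200
P(underwatering | wilting, ¬root rot) = 0.092400/0.121200 ≈ 0.762

Pr(underwatering | wilting) ≈ 0.605; Pr(underwatering | wilting, ¬root rot) ≈ 0.762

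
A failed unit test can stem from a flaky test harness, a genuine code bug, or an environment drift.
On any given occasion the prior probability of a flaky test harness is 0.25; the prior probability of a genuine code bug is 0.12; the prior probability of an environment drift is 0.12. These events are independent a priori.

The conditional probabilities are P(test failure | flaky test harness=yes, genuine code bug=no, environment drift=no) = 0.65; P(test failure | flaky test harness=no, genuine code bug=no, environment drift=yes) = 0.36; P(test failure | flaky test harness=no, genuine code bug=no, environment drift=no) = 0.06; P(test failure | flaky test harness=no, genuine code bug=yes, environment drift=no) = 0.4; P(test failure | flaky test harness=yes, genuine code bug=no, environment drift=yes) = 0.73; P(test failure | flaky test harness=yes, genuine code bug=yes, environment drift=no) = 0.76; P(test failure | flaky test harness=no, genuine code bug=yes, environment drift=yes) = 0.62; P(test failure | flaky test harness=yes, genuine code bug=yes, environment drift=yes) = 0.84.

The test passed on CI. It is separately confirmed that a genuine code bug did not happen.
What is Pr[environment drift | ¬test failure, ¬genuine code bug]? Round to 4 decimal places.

Pr[environment drift | ¬test failure, ¬genuine code bug] ≈ 0.0861

P(¬test failure | ¬genuine code bug) = 0.94×0.75×0.88 + 0.64×0.75×0.12 + 0.35×0.25×0.88 + 0.27×0.25×0.12 = 0.620400 + 0.057600 + 0.077000 + 0.008100 = 0.763100
Restricting to configurations with environment drift present: 0.057600 + 0.008100 = 0.065700.
Hence the posterior is 0.065700/0.763100 ≈ 0.0861.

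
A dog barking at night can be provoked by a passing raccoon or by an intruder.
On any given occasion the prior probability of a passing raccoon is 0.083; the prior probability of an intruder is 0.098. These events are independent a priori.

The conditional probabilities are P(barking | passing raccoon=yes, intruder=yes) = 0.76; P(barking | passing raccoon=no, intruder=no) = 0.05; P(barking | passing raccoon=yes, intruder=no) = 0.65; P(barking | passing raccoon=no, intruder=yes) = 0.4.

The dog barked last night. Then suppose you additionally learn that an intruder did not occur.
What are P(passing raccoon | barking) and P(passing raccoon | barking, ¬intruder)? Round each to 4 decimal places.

P(passing raccoon | barking) ≈ 0.4150; P(passing raccoon | barking, ¬intruder) ≈ 0.5406

P(barking) = 0.05·0.917·0.902 + 0.4·0.917·0.098 + 0.65·0.083·0.902 + 0.76·0.083·0.098 = 0.041357 + 0.035946 + 0.048663 + 0.006182 = 0.132148
Restricting to configurations with passing raccoon present: 0.048663 + 0.006182 = 0.054845.
So P(passing raccoon | barking) = 0.054845/0.132148 ≈ 0.4150.

Now also conditioning on intruder≠true:
Numerator (weight on configurations with passing raccoon): 0.65·0.083 = 0.053950
The normalizing constant is 0.05·0.917 + 0.65·0.083 = 0.099800
Posterior = 0.053950 / 0.099800 ≈ 0.5406
Ruling out intruder raises the posterior on passing raccoon — the flip side of explaining away.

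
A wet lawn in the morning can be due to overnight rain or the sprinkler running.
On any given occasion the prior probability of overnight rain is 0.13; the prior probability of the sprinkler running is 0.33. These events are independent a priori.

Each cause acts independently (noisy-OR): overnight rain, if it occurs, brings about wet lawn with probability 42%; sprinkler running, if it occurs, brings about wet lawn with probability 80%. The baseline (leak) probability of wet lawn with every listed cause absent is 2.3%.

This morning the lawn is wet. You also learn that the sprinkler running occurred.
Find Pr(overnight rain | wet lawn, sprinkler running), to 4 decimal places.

Pr(overnight rain | wet lawn, sprinkler running) ≈ 0.1414

Under noisy-OR, P(wet lawn | causes) = 1 − (1−0.023)·∏(1−qᵢ) over the active causes.
P(wet lawn | sprinkler running) = 0.8046·0.87 + 0.886668·0.13 = 0.700002 + 0.115267 = 0.815269
Of this, 0.115267 comes from 0.886668·0.13 (the overnight rain=true cases).
P(overnight rain | wet lawn, sprinkler running) = 0.115267 / 0.815269 ≈ 0.1414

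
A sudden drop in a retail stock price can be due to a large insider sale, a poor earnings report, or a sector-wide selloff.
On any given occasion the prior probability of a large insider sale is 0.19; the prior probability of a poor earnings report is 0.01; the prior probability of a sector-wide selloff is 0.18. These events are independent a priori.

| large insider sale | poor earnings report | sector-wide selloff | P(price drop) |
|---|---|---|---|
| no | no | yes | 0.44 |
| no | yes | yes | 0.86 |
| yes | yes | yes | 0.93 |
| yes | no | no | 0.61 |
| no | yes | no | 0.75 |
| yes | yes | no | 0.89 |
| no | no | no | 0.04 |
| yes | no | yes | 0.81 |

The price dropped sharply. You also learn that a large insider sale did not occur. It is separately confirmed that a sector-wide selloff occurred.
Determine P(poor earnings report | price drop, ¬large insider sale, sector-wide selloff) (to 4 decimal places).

P(price drop | ¬large insider sale, sector-wide selloff) = 0.44·0.99 + 0.86·0.01 = 0.435600 + 0.008600 = 0.444200
Of this, 0.008600 comes from 0.86·0.01 (the poor earnings report=true cases).
P(poor earnings report | price drop, ¬large insider sale, sector-wide selloff) = 0.008600 / 0.444200 ≈ 0.0194

P(poor earnings report | price drop, ¬large insider sale, sector-wide selloff) ≈ 0.0194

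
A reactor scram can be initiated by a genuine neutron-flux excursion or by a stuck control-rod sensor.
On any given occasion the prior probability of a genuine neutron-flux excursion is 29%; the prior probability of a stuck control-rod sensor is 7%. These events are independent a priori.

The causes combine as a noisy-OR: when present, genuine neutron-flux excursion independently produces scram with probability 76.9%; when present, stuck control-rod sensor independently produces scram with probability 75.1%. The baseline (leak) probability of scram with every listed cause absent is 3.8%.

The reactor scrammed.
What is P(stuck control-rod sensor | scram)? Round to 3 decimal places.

P(stuck control-rod sensor | scram) ≈ 0.195

Under noisy-OR, P(scram | causes) = 1 − (1−0.038)·∏(1−qᵢ) over the active causes.
Sum P(scram|·) weighted by the priors over the 4 (genuine neutron-flux excursion, stuck control-rod sensor) configurations:
  P(scram) = 0.038*0.71*0.93 + 0.760462*0.71*0.07 + 0.777778*0.29*0.93 + 0.944667*0.29*0.07
        = 0.025091 + 0.037795 + 0.209767 + 0.019177 = 0.291830
Configurations with stuck control-rod sensor contribute 0.056972, so
  P(stuck control-rod sensor | scram) = 0.056972 / 0.291830 ≈ 0.195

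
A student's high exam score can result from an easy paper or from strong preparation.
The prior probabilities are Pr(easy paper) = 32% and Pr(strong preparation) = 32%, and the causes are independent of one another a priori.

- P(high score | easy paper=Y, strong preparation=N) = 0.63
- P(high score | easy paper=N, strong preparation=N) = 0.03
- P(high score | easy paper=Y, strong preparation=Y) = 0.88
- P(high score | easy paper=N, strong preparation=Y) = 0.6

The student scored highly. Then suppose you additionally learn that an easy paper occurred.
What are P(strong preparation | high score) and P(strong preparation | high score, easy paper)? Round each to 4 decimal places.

P(strong preparation | high score) ≈ 0.5938; P(strong preparation | high score, easy paper) ≈ 0.3966

By total probability over the 4 (easy paper, strong preparation) configurations:
  P(high score) = 0.03*0.68*0.68 + 0.6*0.68*0.32 + 0.63*0.32*0.68 + 0.88*0.32*0.32
        = 0.013872 + 0.130560 + 0.137088 + 0.090112 = 0.371632
Keeping only the strong preparation-present terms gives 0.220672, so
  P(strong preparation | high score) = 0.220672 / 0.371632 ≈ 0.5938

Now condition on the additional information:
Sum P(high score|·) weighted by the priors over both values of strong preparation:
  P(high score | easy paper) = 0.63*0.68 + 0.88*0.32
        = 0.428400 + 0.281600 = 0.710000
Keeping only the strong preparation-present terms gives 0.281600, so
  P(strong preparation | high score, easy paper) = 0.281600 / 0.710000 ≈ 0.3966
— easy paper explains away the evidence for strong preparation.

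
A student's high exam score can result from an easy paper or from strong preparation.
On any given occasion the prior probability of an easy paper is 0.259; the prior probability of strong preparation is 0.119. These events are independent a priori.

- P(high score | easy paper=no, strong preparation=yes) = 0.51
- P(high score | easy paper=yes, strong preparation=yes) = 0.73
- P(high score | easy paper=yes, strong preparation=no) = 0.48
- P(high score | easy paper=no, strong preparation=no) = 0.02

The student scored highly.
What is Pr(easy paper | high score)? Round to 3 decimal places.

Pr(easy paper | high score) ≈ 0.695

By total probability over the 4 (easy paper, strong preparation) configurations:
  P(high score) = 0.02·0.741·0.881 + 0.51·0.741·0.119 + 0.48·0.259·0.881 + 0.73·0.259·0.119
        = 0.013056 + 0.044971 + 0.109526 + 0.022499 = 0.190052
Keeping only the easy paper-present terms gives 0.132025, so
  P(easy paper | high score) = 0.132025 / 0.190052 ≈ 0.695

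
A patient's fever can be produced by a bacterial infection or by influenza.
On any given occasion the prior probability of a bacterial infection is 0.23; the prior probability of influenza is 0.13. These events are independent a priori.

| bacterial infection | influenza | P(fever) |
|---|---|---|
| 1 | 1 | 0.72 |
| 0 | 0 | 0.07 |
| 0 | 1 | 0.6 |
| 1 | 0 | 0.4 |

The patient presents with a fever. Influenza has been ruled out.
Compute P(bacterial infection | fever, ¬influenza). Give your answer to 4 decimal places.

Weight on bacterial infection=true, given the evidence: 0.4×0.23 = 0.092000
Denominator P(fever | ¬influenza): 0.07×0.77 + 0.4×0.23 = 0.145900
P(bacterial infection | fever, ¬influenza) = 0.092000/0.145900 ≈ 0.6306

P(bacterial infection | fever, ¬influenza) ≈ 0.6306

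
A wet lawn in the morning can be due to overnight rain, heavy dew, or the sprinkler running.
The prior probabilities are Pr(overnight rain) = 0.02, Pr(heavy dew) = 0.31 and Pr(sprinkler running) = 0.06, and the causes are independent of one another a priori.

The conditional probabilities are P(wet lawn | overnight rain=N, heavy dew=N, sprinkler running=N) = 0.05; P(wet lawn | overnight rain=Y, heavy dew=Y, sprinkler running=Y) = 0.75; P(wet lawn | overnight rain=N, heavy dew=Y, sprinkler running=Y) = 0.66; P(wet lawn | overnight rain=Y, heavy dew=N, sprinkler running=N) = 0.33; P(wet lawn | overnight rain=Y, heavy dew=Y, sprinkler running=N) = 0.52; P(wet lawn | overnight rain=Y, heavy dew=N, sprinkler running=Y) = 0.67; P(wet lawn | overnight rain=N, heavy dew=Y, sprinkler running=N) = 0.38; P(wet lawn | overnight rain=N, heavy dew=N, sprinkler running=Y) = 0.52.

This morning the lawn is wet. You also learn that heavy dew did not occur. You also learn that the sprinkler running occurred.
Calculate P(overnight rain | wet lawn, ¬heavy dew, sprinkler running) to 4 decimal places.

P(overnight rain | wet lawn, ¬heavy dew, sprinkler running) ≈ 0.0256

Numerator (weight on configurations with overnight rain): 0.67*0.02 = 0.013400
Normalizer over all consistent configurations: 0.52*0.98 + 0.67*0.02 = 0.523000
Posterior = 0.013400 / 0.523000 ≈ 0.0256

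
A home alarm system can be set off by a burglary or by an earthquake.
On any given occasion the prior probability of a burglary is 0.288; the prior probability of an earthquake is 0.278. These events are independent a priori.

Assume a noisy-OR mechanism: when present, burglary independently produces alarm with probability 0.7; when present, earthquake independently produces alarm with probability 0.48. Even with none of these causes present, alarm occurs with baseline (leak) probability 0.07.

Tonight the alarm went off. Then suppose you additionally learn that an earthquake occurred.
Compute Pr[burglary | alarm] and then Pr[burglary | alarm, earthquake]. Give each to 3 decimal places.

Pr[burglary | alarm] ≈ 0.612; Pr[burglary | alarm, earthquake] ≈ 0.401

Under noisy-OR, P(alarm | causes) = 1 − (1−0.07)·∏(1−qᵢ) over the active causes.
P(alarm) = 0.07×0.712×0.722 + 0.5164×0.712×0.278 + 0.721×0.288×0.722 + 0.85492×0.288×0.278 = 0.035984 + 0.102214 + 0.149922 + 0.068448 = 0.356568
The burglary-present share is 0.149922 + 0.068448 = 0.218370.
P(burglary | alarm) = 0.218370 / 0.356568 ≈ 0.612

Now condition on the additional information:
Enumerate both values of burglary and weight by the priors:
  P(alarm | earthquake) = 0.5164*0.712 + 0.85492*0.288
        = 0.367677 + 0.246217 = 0.613894
Keeping only the burglary-present terms gives 0.246217, so
  P(burglary | alarm, earthquake) = 0.246217 / 0.613894 ≈ 0.401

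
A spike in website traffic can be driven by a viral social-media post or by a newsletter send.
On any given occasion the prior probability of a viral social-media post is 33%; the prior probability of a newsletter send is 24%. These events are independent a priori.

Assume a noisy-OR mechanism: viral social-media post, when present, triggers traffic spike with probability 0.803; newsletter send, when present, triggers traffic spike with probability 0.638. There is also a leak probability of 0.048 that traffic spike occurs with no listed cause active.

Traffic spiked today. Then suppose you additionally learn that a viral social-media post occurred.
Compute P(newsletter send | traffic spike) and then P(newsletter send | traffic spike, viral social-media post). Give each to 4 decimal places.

P(newsletter send | traffic spike) ≈ 0.4399; P(newsletter send | traffic spike, viral social-media post) ≈ 0.2659

Under noisy-OR, P(traffic spike | causes) = 1 − (1−0.048)·∏(1−qᵢ) over the active causes.
P(traffic spike) = 0.048×0.67×0.76 + 0.655376×0.67×0.24 + 0.812456×0.33×0.76 + 0.932109×0.33×0.24 = 0.024442 + 0.105384 + 0.203764 + 0.073823 = 0.407413
Of this, 0.179207 comes from 0.105384 + 0.073823 (the newsletter send=true cases).
So P(newsletter send | traffic spike) = 0.179207/0.407413 ≈ 0.4399.

Now condition on the additional information:
P(traffic spike | viral social-media post) = 0.812456×0.76 + 0.932109×0.24 = 0.617467 + 0.223706 = 0.841173
Restricting to configurations with newsletter send present: 0.932109×0.24 = 0.223706.
Hence the posterior is 0.223706/0.841173 ≈ 0.2659.
The drop from 0.4399 to 0.2659 is the explaining-away (discounting) effect.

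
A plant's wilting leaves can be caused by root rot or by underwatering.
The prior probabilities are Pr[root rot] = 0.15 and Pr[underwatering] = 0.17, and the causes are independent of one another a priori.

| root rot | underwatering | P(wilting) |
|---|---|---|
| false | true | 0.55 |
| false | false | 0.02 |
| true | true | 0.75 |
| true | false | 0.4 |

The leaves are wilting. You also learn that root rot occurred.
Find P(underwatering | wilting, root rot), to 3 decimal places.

For the numerator, keep only underwatering=true terms: 0.75·0.17 = 0.127500
Normalizer over all consistent configurations: 0.4·0.83 + 0.75·0.17 = 0.459500
P(underwatering | wilting, root rot) = 0.127500/0.459500 ≈ 0.277

P(underwatering | wilting, root rot) ≈ 0.277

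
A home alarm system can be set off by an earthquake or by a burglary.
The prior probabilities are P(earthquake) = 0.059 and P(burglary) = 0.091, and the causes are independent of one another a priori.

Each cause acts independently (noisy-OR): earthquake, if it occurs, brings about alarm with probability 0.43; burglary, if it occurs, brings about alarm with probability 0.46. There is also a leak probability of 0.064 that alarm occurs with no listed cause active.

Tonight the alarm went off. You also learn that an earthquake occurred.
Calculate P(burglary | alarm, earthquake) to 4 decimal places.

P(burglary | alarm, earthquake) ≈ 0.1325

Under noisy-OR, P(alarm | causes) = 1 − (1−0.064)·∏(1−qᵢ) over the active causes.
P(alarm | earthquake) = 0.46648*0.909 + 0.711899*0.091 = 0.424030 + 0.064783 = 0.488813
Restricting to configurations with burglary present: 0.711899*0.091 = 0.064783.
P(burglary | alarm, earthquake) = 0.064783 / 0.488813 ≈ 0.1325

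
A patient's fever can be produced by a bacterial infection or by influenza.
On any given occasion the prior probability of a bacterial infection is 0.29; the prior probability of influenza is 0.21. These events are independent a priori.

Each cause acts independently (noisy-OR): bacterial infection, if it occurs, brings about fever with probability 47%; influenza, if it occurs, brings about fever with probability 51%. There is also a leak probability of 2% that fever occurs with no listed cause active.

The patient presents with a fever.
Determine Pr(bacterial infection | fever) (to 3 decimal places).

Pr(bacterial infection | fever) ≈ 0.637

Under noisy-OR, P(fever | causes) = 1 − (1−0.02)·∏(1−qᵢ) over the active causes.
Weight on bacterial infection=true, given the evidence: 0.110105 + 0.045401 = 0.155506
The normalizing constant is 0.02·0.71·0.79 + 0.5198·0.71·0.21 + 0.4806·0.29·0.79 + 0.745494·0.29·0.21 = 0.244226
Posterior = 0.155506 / 0.244226 ≈ 0.637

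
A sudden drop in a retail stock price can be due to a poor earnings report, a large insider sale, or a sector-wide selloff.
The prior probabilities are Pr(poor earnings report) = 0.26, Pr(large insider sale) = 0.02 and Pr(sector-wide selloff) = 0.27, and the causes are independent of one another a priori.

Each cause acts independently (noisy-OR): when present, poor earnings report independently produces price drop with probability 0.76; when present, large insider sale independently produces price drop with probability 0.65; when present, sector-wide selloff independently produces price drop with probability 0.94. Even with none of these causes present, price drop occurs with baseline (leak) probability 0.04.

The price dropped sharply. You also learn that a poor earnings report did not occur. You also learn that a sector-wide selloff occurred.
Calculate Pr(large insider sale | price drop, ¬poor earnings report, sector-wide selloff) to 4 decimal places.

Under noisy-OR, P(price drop | causes) = 1 − (1−0.04)·∏(1−qᵢ) over the active causes.
Sum P(price drop|·) weighted by the priors over both values of large insider sale:
  P(price drop | ¬poor earnings report, sector-wide selloff) = 0.9424·0.98 + 0.97984·0.02
        = 0.923552 + 0.019597 = 0.943149
The terms with large insider sale present sum to 0.019597, so
  P(large insider sale | price drop, ¬poor earnings report, sector-wide selloff) = 0.019597 / 0.943149 ≈ 0.0208

Pr(large insider sale | price drop, ¬poor earnings report, sector-wide selloff) ≈ 0.0208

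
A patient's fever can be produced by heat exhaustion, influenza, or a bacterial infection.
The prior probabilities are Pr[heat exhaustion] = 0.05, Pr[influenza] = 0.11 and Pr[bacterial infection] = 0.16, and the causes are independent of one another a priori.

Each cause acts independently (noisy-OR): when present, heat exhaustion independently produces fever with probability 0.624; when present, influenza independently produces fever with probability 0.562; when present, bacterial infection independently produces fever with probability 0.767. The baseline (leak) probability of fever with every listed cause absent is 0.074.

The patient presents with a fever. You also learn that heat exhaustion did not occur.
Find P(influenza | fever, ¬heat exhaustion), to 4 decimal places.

Under noisy-OR, P(fever | causes) = 1 − (1−0.074)·∏(1−qᵢ) over the active causes.
Enumerate the 4 (influenza, bacterial infection) configurations and weight by the priors:
  P(fever | ¬heat exhaustion) = 0.074·0.89·0.84 + 0.784242·0.89·0.16 + 0.594412·0.11·0.84 + 0.905498·0.11·0.16
        = 0.055322 + 0.111676 + 0.054924 + 0.015937 = 0.237859
Configurations with influenza contribute 0.070861, so
  P(influenza | fever, ¬heat exhaustion) = 0.070861 / 0.237859 ≈ 0.2979

P(influenza | fever, ¬heat exhaustion) ≈ 0.2979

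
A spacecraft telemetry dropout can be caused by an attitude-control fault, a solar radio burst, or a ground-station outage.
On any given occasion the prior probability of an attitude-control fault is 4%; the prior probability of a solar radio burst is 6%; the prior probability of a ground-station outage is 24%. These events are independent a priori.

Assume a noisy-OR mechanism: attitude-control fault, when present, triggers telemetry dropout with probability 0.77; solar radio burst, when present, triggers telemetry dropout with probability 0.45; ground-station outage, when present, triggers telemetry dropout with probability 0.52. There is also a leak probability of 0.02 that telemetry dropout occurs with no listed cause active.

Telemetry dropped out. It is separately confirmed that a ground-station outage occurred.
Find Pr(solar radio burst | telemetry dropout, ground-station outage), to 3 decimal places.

Pr(solar radio burst | telemetry dropout, ground-station outage) ≈ 0.081

Under noisy-OR, P(telemetry dropout | causes) = 1 − (1−0.02)·∏(1−qᵢ) over the active causes.
For the numerator, keep only solar radio burst=true terms: 0.042698 + 0.002257 = 0.044955
Denominator P(telemetry dropout | ground-station outage): 0.5296·0.96·0.94 + 0.74128·0.96·0.06 + 0.891808·0.04·0.94 + 0.940494·0.04·0.06 = 0.556398
P(solar radio burst | telemetry dropout, ground-station outage) = 0.044955/0.556398 ≈ 0.081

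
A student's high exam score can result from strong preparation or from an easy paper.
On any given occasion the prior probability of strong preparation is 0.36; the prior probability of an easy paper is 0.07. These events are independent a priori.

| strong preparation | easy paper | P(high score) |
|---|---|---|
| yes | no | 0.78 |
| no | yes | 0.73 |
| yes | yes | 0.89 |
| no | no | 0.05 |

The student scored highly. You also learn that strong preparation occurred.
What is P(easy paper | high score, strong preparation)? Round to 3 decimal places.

P(easy paper | high score, strong preparation) ≈ 0.079

Sum P(high score|·) weighted by the priors over both values of easy paper:
  P(high score | strong preparation) = 0.78*0.93 + 0.89*0.07
        = 0.725400 + 0.062300 = 0.787700
The terms with easy paper present sum to 0.062300, so
  P(easy paper | high score, strong preparation) = 0.062300 / 0.787700 ≈ 0.079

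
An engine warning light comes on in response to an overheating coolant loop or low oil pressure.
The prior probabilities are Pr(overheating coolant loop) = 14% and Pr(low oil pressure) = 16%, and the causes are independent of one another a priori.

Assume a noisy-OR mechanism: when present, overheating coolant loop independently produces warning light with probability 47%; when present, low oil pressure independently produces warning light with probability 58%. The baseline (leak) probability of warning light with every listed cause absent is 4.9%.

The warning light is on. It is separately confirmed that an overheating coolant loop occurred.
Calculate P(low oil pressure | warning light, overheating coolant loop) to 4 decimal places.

P(low oil pressure | warning light, overheating coolant loop) ≈ 0.2324

Under noisy-OR, P(warning light | causes) = 1 − (1−0.049)·∏(1−qᵢ) over the active causes.
By total probability over both values of low oil pressure:
  P(warning light | overheating coolant loop) = 0.49597×0.84 + 0.788307×0.16
        = 0.416615 + 0.126129 = 0.542744
The terms with low oil pressure present sum to 0.126129, so
  P(low oil pressure | warning light, overheating coolant loop) = 0.126129 / 0.542744 ≈ 0.2324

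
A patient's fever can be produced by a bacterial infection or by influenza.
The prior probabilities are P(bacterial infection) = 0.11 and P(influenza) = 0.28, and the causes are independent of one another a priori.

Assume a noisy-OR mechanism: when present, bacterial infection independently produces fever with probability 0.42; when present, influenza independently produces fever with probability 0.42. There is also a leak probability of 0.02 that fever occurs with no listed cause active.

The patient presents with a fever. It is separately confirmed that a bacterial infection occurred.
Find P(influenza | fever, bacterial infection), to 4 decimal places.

Under noisy-OR, P(fever | causes) = 1 − (1−0.02)·∏(1−qᵢ) over the active causes.
Numerator (weight on configurations with influenza): 0.670328·0.28 = 0.187692
Denominator P(fever | bacterial infection): 0.4316·0.72 + 0.670328·0.28 = 0.498444
P(influenza | fever, bacterial infection) = 0.187692/0.498444 ≈ 0.3766

P(influenza | fever, bacterial infection) ≈ 0.3766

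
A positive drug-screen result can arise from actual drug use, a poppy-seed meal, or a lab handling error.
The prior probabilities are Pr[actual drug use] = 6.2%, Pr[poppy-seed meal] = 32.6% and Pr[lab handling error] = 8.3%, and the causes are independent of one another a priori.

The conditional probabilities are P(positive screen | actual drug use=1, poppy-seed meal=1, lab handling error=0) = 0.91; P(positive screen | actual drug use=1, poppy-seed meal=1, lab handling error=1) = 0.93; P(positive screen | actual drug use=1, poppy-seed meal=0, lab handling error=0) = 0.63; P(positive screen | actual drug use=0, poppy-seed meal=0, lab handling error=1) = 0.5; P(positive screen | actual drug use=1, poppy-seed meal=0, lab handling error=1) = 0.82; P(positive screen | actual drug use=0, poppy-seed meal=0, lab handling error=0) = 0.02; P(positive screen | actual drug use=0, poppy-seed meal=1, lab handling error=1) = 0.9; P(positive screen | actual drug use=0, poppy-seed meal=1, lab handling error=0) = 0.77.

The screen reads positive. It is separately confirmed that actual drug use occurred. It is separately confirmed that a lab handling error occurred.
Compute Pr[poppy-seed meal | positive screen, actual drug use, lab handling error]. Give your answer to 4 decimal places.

P(positive screen | actual drug use, lab handling error) = 0.82×0.674 + 0.93×0.326 = 0.552680 + 0.303180 = 0.855860
Restricting to configurations with poppy-seed meal present: 0.93×0.326 = 0.303180.
So P(poppy-seed meal | positive screen, actual drug use, lab handling error) = 0.303180/0.855860 ≈ 0.3542.

Pr[poppy-seed meal | positive screen, actual drug use, lab handling error] ≈ 0.3542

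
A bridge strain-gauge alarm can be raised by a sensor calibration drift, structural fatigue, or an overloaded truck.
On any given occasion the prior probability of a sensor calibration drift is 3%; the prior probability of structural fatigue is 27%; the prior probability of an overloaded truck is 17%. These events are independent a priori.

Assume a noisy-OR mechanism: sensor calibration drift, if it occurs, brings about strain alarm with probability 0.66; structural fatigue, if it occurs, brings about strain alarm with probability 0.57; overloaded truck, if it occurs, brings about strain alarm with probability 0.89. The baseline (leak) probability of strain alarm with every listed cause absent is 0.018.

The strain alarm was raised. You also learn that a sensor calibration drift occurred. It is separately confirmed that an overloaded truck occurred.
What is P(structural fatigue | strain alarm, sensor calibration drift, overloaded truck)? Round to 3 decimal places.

Under noisy-OR, P(strain alarm | causes) = 1 − (1−0.018)·∏(1−qᵢ) over the active causes.
Sum P(strain alarm|·) weighted by the priors over both values of structural fatigue:
  P(strain alarm | sensor calibration drift, overloaded truck) = 0.963273·0.73 + 0.984207·0.27
        = 0.703189 + 0.265736 = 0.968925
Keeping only the structural fatigue-present terms gives 0.265736, so
  P(structural fatigue | strain alarm, sensor calibration drift, overloaded truck) = 0.265736 / 0.968925 ≈ 0.274

P(structural fatigue | strain alarm, sensor calibration drift, overloaded truck) ≈ 0.274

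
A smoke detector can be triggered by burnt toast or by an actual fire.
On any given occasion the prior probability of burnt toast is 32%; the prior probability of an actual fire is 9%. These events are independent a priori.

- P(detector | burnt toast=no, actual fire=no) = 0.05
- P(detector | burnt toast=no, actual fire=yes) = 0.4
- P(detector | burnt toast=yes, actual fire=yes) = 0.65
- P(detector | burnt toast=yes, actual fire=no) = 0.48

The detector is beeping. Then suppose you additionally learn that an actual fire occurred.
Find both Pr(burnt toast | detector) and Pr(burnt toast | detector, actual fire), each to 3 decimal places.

Pr(burnt toast | detector) ≈ 0.741; Pr(burnt toast | detector, actual fire) ≈ 0.433

By total probability over the 4 (burnt toast, actual fire) configurations:
  P(detector) = 0.05*0.68*0.91 + 0.4*0.68*0.09 + 0.48*0.32*0.91 + 0.65*0.32*0.09
        = 0.030940 + 0.024480 + 0.139776 + 0.018720 = 0.213916
Keeping only the burnt toast-present terms gives 0.158496, so
  P(burnt toast | detector) = 0.158496 / 0.213916 ≈ 0.741

Now condition on the additional information:
Weight on burnt toast=true, given the evidence: 0.65*0.32 = 0.208000
Normalizer over all consistent configurations: 0.4*0.68 + 0.65*0.32 = 0.480000
Posterior = 0.208000 / 0.480000 ≈ 0.433
This is intercausal reasoning (explaining away): once actual fire accounts for the detector, burnt toast becomes less likely.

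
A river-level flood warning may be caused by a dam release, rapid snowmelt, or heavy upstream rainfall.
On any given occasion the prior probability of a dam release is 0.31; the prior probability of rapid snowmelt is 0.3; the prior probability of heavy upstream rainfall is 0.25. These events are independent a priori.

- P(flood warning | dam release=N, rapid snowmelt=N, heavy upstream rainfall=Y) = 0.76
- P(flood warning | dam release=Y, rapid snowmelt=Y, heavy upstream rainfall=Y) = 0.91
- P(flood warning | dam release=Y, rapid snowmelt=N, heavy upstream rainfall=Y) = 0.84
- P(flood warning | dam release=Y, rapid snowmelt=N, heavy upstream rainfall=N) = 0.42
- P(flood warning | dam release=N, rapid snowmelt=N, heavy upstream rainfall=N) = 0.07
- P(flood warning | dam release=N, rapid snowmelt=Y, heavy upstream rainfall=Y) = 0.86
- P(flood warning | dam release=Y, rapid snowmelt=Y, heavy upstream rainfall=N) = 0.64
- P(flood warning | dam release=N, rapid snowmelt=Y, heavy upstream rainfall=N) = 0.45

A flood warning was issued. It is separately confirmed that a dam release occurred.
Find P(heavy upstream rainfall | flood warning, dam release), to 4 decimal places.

P(flood warning | dam release) = 0.42·0.7·0.75 + 0.84·0.7·0.25 + 0.64·0.3·0.75 + 0.91·0.3·0.25 = 0.220500 + 0.147000 + 0.144000 + 0.068250 = 0.579750
Restricting to configurations with heavy upstream rainfall present: 0.147000 + 0.068250 = 0.215250.
Hence the posterior is 0.215250/0.579750 ≈ 0.3713.

P(heavy upstream rainfall | flood warning, dam release) ≈ 0.3713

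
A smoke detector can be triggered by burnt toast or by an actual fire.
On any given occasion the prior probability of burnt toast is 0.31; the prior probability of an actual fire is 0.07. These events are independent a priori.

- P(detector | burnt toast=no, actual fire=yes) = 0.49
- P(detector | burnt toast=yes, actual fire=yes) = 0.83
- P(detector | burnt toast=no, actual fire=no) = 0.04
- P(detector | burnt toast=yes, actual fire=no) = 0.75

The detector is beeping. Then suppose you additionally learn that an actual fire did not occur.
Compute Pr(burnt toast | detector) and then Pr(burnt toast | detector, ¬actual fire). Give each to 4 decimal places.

Pr(burnt toast | detector) ≈ 0.8260; Pr(burnt toast | detector, ¬actual fire) ≈ 0.8939

Weight on burnt toast=true, given the evidence: 0.216225 + 0.018011 = 0.234236
Denominator P(detector): 0.04·0.69·0.93 + 0.49·0.69·0.07 + 0.75·0.31·0.93 + 0.83·0.31·0.07 = 0.283571
P(burnt toast | detector) = 0.234236/0.283571 ≈ 0.8260

Now also conditioning on actual fire≠true:
P(detector | ¬actual fire) = 0.04·0.69 + 0.75·0.31 = 0.027600 + 0.232500 = 0.260100
Of this, 0.232500 comes from 0.75·0.31 (the burnt toast=true cases).
P(burnt toast | detector, ¬actual fire) = 0.232500 / 0.260100 ≈ 0.8939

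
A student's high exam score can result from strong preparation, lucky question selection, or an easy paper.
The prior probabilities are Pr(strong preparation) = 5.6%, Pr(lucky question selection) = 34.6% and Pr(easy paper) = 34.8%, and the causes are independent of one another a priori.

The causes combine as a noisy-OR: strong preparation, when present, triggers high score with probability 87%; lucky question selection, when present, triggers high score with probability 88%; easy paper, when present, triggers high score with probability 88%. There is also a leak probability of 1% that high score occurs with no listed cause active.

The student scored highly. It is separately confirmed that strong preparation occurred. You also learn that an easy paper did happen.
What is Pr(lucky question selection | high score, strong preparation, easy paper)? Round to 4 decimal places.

Pr(lucky question selection | high score, strong preparation, easy paper) ≈ 0.3491

Under noisy-OR, P(high score | causes) = 1 − (1−0.01)·∏(1−qᵢ) over the active causes.
Sum P(high score|·) weighted by the priors over both values of lucky question selection:
  P(high score | strong preparation, easy paper) = 0.984556*0.654 + 0.998147*0.346
        = 0.643900 + 0.345359 = 0.989259
Configurations with lucky question selection contribute 0.345359, so
  P(lucky question selection | high score, strong preparation, easy paper) = 0.345359 / 0.989259 ≈ 0.3491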